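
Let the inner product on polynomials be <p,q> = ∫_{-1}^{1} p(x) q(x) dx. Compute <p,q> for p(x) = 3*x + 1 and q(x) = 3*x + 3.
<p,q> = 12

Expand the product: p(x)·q(x) = 9*x^2 + 12*x + 3.
∫_{-1}^{1} of each monomial x^k gives [2/(k+1) if k even, 0 if k odd]. Integrating term-by-term (or equivalently evaluating the antiderivative F(x) = 3*x^3 + 6*x^2 + 3*x at the endpoints):
  F(1) − F(−1) = 12 − (0) = 12.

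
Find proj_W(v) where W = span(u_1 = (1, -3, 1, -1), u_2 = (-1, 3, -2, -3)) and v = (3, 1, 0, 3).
proj_W(v) = (-1/13, 3/13, 8/13, 37/13)

Set up U = [u_1 | ... | u_2] ∈ R^(4×2). The projector onto W = col(U) is P = U (U^T U)^(-1) U^T.
Compute U^T U =
  [12, -9]
  [-9, 23],
and U^T v = (-3, -9).
Solve U^T U · c = U^T v for the coefficients: c = (-10/13, -9/13). The projection is proj_W(v) = U c.
Check: (v - proj_W(v)) · u_1 = 0  (should be 0).
Check: (v - proj_W(v)) · u_2 = 0  (should be 0).
Result: proj_W(v) = (-1/13, 3/13, 8/13, 37/13).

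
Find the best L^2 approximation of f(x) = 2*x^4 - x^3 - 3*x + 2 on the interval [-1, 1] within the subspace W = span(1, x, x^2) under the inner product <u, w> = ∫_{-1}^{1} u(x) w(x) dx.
g(x) = 12*x^2/7 - 18*x/5 + 64/35

The best approximation g ∈ W is the orthogonal projection of f onto W. Writing g = a_0 + a_1 x + a_2 x^2, the coefficients solve the normal equations G · a = b where
  G_{ij} = <φ_i, φ_j> and b_i = <f, φ_i>, with φ_0 = 1, φ_1 = x, φ_2 = x^2.
G =
  [2, 0, 2/3]
  [0, 2/3, 0]
  [2/3, 0, 2/5],
b = (24/5, -12/5, 40/21).
Solving gives a_0 = 64/35, a_1 = -18/5, a_2 = 12/7, so
  g(x) = 12*x^2/7 - 18*x/5 + 64/35.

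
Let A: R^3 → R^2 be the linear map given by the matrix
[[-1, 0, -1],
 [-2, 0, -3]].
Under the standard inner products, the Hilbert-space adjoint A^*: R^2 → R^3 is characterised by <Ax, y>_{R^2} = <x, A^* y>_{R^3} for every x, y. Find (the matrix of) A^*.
A^* = A^T =
[[-1, -2],
 [0, 0],
 [-1, -3]]

For real matrices with standard dot products, the defining identity <Ax, y> = <x, A^* y> gives (Ax)^T y = x^T (A^*) y, i.e. x^T A^T y = x^T (A^*) y. Since this holds for all x, y, we must have A^* = A^T. Therefore
A^* =
[[-1, -2],
 [0, 0],
 [-1, -3]].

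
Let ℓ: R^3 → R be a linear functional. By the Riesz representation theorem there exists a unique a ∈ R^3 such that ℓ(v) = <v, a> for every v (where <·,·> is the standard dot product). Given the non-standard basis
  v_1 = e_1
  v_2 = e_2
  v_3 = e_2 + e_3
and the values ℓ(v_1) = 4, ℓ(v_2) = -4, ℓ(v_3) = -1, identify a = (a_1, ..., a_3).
a = (4, -4, 3)

Write a = (a_1, ..., a_3) in the standard basis. For each basis vector v_i, ℓ(v_i) = <v_i, a> is a linear equation in the a_j's. Collect the n equations into a matrix system V a = ℓ, where row i of V is v_i (expressed in the standard basis). Since V is invertible (lower-triangular with 1s on the diagonal, up to permutation), solve by back-substitution:
  V =
[[1, 0, 0],
 [0, 1, 0],
 [0, 1, 1]]
  V a = (4, -4, -1)
Solving gives a = (4, -4, 3).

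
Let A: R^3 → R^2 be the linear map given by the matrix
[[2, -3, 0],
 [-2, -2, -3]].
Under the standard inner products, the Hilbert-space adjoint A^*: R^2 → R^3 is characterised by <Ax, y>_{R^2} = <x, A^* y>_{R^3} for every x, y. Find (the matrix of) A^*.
A^* = A^T =
[[2, -2],
 [-3, -2],
 [0, -3]]

For real matrices with standard dot products, the defining identity <Ax, y> = <x, A^* y> gives (Ax)^T y = x^T (A^*) y, i.e. x^T A^T y = x^T (A^*) y. Since this holds for all x, y, we must have A^* = A^T. Therefore
A^* =
[[2, -2],
 [-3, -2],
 [0, -3]].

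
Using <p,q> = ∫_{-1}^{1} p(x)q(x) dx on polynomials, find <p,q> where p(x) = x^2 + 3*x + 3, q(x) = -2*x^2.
<p,q> = -24/5

Expand the product: p(x)·q(x) = -2*x^4 - 6*x^3 - 6*x^2.
∫_{-1}^{1} of each monomial x^k gives [2/(k+1) if k even, 0 if k odd]. Integrating term-by-term (or equivalently evaluating the antiderivative F(x) = -2*x^5/5 - 3*x^4/2 - 2*x^3 at the endpoints):
  F(1) − F(−1) = -39/10 − (9/10) = -24/5.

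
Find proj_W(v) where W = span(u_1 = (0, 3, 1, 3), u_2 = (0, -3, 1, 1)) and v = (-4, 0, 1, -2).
proj_W(v) = (0, -6/23, -13/23, -28/23)

Set up U = [u_1 | ... | u_2] ∈ R^(4×2). The projector onto W = col(U) is P = U (U^T U)^(-1) U^T.
Compute U^T U =
  [19, -5]
  [-5, 11],
and U^T v = (-5, -1).
Solve U^T U · c = U^T v for the coefficients: c = (-15/46, -11/46). The projection is proj_W(v) = U c.
Check: (v - proj_W(v)) · u_1 = 0  (should be 0).
Check: (v - proj_W(v)) · u_2 = 0  (should be 0).
Result: proj_W(v) = (0, -6/23, -13/23, -28/23).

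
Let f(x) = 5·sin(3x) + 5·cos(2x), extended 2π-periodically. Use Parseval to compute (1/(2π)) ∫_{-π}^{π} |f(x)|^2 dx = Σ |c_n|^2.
Σ |c_n|^2 = 25

Expand |f|^2 and use orthogonality of {sin(nx), cos(mx)} on [-π, π]:
  ∫_{-π}^{π} sin(nx)^2 dx = π, ∫ cos(mx)^2 dx = π, and cross terms integrate to 0.
So ∫_{-π}^{π} f(x)^2 dx = 5^2 · π + 5^2 · π = (25 + 25)π.
Divide by 2π: (25 + 25)/2 = 25.
By Parseval, this equals Σ |c_n|^2.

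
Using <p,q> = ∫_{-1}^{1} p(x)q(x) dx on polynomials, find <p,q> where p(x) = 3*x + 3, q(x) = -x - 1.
<p,q> = -8

Expand the product: p(x)·q(x) = -3*x^2 - 6*x - 3.
∫_{-1}^{1} of each monomial x^k gives [2/(k+1) if k even, 0 if k odd]. Integrating term-by-term (or equivalently evaluating the antiderivative F(x) = -x^3 - 3*x^2 - 3*x at the endpoints):
  F(1) − F(−1) = -7 − (1) = -8.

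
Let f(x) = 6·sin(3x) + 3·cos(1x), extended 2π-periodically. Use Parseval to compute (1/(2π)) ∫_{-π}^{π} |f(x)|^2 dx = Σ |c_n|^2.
Σ |c_n|^2 = 45/2

Expand |f|^2 and use orthogonality of {sin(nx), cos(mx)} on [-π, π]:
  ∫_{-π}^{π} sin(nx)^2 dx = π, ∫ cos(mx)^2 dx = π, and cross terms integrate to 0.
So ∫_{-π}^{π} f(x)^2 dx = 6^2 · π + 3^2 · π = (36 + 9)π.
Divide by 2π: (36 + 9)/2 = 45/2.
By Parseval, this equals Σ |c_n|^2.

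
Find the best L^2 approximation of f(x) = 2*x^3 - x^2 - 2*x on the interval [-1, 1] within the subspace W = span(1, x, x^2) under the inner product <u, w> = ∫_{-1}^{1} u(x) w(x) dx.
g(x) = -x^2 - 4*x/5

The best approximation g ∈ W is the orthogonal projection of f onto W. Writing g = a_0 + a_1 x + a_2 x^2, the coefficients solve the normal equations G · a = b where
  G_{ij} = <φ_i, φ_j> and b_i = <f, φ_i>, with φ_0 = 1, φ_1 = x, φ_2 = x^2.
G =
  [2, 0, 2/3]
  [0, 2/3, 0]
  [2/3, 0, 2/5],
b = (-2/3, -8/15, -2/5).
Solving gives a_0 = 0, a_1 = -4/5, a_2 = -1, so
  g(x) = -x^2 - 4*x/5.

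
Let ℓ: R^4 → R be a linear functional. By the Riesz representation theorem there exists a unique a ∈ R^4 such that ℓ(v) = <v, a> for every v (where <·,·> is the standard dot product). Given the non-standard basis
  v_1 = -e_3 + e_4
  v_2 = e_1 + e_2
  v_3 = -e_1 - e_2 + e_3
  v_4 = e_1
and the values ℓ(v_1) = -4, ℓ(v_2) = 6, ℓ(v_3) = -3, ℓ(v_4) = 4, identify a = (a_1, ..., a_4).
a = (4, 2, 3, -1)

Write a = (a_1, ..., a_4) in the standard basis. For each basis vector v_i, ℓ(v_i) = <v_i, a> is a linear equation in the a_j's. Collect the n equations into a matrix system V a = ℓ, where row i of V is v_i (expressed in the standard basis). Since V is invertible (lower-triangular with 1s on the diagonal, up to permutation), solve by back-substitution:
  V =
[[0, 0, -1, 1],
 [1, 1, 0, 0],
 [-1, -1, 1, 0],
 [1, 0, 0, 0]]
  V a = (-4, 6, -3, 4)
Solving gives a = (4, 2, 3, -1).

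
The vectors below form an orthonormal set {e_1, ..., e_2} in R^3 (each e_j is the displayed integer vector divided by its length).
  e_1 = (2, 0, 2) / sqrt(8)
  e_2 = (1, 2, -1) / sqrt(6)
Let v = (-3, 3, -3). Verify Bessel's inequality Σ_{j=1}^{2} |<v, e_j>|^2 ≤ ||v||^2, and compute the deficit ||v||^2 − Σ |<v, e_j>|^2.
Σ |<v, e_j>|^2 = 24; ||v||^2 = 27; deficit = 3

Write each e_j = u_j / sqrt(<u_j, u_j>) where u_j is the displayed integer vector. Then <v, e_j> = <v, u_j> / sqrt(<u_j, u_j>), so |<v, e_j>|^2 = <v, u_j>^2 / <u_j, u_j>.
Coefficients: <v, e_1> = -12/sqrt(8), <v, e_2> = 6/sqrt(6).
Square and sum: Σ |<v, e_j>|^2 = 24.
Compute ||v||^2 = v·v = 27.
Deficit = 27 − 24 = 3 ≥ 0, confirming Bessel's inequality. (The deficit equals ||v − Σ <v,e_j> e_j||^2, the squared distance from v to span{e_j}.)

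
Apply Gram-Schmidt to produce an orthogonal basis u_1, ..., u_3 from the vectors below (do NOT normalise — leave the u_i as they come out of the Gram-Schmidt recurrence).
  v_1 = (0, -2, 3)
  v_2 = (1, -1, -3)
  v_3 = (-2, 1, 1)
Orthogonal basis:
  u_1 = (0, -2, 3)
  u_2 = (1, -27/13, -18/13)
  u_3 = (-117/94, -39/94, -13/47)

Apply the Gram-Schmidt recurrence
  u_1 = v_1
  u_i = v_i − Σ_{j<i} ((v_i · u_j) / (u_j · u_j)) · u_j.

Step by step this gives:
  u_1 = (0, -2, 3)
  u_2 = (1, -27/13, -18/13)
  u_3 = (-117/94, -39/94, -13/47)

Orthogonality check:
  u_2 · u_1 = 0 (should be 0)
  u_3 · u_1 = 0 (should be 0)
  u_3 · u_2 = 0 (should be 0)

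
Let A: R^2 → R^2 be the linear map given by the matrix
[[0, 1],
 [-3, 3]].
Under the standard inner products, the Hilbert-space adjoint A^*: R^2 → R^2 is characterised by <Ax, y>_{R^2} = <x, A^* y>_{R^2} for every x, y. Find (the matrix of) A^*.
A^* = A^T =
[[0, -3],
 [1, 3]]

For real matrices with standard dot products, the defining identity <Ax, y> = <x, A^* y> gives (Ax)^T y = x^T (A^*) y, i.e. x^T A^T y = x^T (A^*) y. Since this holds for all x, y, we must have A^* = A^T. Therefore
A^* =
[[0, -3],
 [1, 3]].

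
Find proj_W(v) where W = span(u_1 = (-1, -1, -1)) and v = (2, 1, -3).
proj_W(v) = (0, 0, 0)

Set up U = [u_1 | ... | u_1] ∈ R^(3×1). The projector onto W = col(U) is P = U (U^T U)^(-1) U^T.
Compute U^T U =
  [3],
and U^T v = (0).
Solve U^T U · c = U^T v for the coefficients: c = (0). The projection is proj_W(v) = U c.
Check: (v - proj_W(v)) · u_1 = 0  (should be 0).
Result: proj_W(v) = (0, 0, 0).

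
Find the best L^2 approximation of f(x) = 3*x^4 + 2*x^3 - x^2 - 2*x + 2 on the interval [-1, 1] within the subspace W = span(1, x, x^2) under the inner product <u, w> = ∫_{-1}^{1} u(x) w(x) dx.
g(x) = 11*x^2/7 - 4*x/5 + 61/35

The best approximation g ∈ W is the orthogonal projection of f onto W. Writing g = a_0 + a_1 x + a_2 x^2, the coefficients solve the normal equations G · a = b where
  G_{ij} = <φ_i, φ_j> and b_i = <f, φ_i>, with φ_0 = 1, φ_1 = x, φ_2 = x^2.
G =
  [2, 0, 2/3]
  [0, 2/3, 0]
  [2/3, 0, 2/5],
b = (68/15, -8/15, 188/105).
Solving gives a_0 = 61/35, a_1 = -4/5, a_2 = 11/7, so
  g(x) = 11*x^2/7 - 4*x/5 + 61/35.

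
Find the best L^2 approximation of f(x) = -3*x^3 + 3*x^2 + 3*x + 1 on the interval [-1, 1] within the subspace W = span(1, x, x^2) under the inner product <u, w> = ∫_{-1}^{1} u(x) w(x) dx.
g(x) = 3*x^2 + 6*x/5 + 1

The best approximation g ∈ W is the orthogonal projection of f onto W. Writing g = a_0 + a_1 x + a_2 x^2, the coefficients solve the normal equations G · a = b where
  G_{ij} = <φ_i, φ_j> and b_i = <f, φ_i>, with φ_0 = 1, φ_1 = x, φ_2 = x^2.
G =
  [2, 0, 2/3]
  [0, 2/3, 0]
  [2/3, 0, 2/5],
b = (4, 4/5, 28/15).
Solving gives a_0 = 1, a_1 = 6/5, a_2 = 3, so
  g(x) = 3*x^2 + 6*x/5 + 1.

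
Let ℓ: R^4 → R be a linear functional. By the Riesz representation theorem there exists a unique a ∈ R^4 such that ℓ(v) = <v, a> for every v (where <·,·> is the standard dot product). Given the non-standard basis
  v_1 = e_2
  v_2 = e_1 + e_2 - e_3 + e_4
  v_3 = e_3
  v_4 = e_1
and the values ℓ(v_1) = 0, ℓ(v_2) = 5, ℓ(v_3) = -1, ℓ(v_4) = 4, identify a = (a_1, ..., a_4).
a = (4, 0, -1, 0)

Write a = (a_1, ..., a_4) in the standard basis. For each basis vector v_i, ℓ(v_i) = <v_i, a> is a linear equation in the a_j's. Collect the n equations into a matrix system V a = ℓ, where row i of V is v_i (expressed in the standard basis). Since V is invertible (lower-triangular with 1s on the diagonal, up to permutation), solve by back-substitution:
  V =
[[0, 1, 0, 0],
 [1, 1, -1, 1],
 [0, 0, 1, 0],
 [1, 0, 0, 0]]
  V a = (0, 5, -1, 4)
Solving gives a = (4, 0, -1, 0).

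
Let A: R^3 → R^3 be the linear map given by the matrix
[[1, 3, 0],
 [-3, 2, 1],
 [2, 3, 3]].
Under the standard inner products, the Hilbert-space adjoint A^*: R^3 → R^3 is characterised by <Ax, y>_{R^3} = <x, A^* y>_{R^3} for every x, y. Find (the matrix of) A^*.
A^* = A^T =
[[1, -3, 2],
 [3, 2, 3],
 [0, 1, 3]]

For real matrices with standard dot products, the defining identity <Ax, y> = <x, A^* y> gives (Ax)^T y = x^T (A^*) y, i.e. x^T A^T y = x^T (A^*) y. Since this holds for all x, y, we must have A^* = A^T. Therefore
A^* =
[[1, -3, 2],
 [3, 2, 3],
 [0, 1, 3]].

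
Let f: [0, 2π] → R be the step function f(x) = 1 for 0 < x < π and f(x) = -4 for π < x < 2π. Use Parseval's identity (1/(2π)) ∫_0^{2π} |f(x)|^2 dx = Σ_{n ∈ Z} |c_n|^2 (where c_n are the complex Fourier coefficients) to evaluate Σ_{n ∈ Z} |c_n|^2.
Σ |c_n|^2 = 17/2

Parseval equates the L^2 energy of f (normalised by 1/(2π)) with the ℓ^2 sum of its Fourier coefficients: (1/(2π)) ∫_0^{2π} |f|^2 = Σ |c_n|^2.
Compute the left side: (1/(2π)) [∫_0^π 1^2 dx + ∫_π^{2π} (-4)^2 dx] = (1/(2π)) · (1π + 16π) = (1 + 16)/2 = 17/2.
So Σ_{n ∈ Z} |c_n|^2 = 17/2.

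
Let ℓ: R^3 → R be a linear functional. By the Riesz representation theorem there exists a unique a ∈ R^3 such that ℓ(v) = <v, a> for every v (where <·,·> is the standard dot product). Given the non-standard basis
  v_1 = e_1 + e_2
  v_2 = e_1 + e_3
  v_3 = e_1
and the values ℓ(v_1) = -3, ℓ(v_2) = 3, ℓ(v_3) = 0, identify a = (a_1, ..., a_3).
a = (0, -3, 3)

Write a = (a_1, ..., a_3) in the standard basis. For each basis vector v_i, ℓ(v_i) = <v_i, a> is a linear equation in the a_j's. Collect the n equations into a matrix system V a = ℓ, where row i of V is v_i (expressed in the standard basis). Since V is invertible (lower-triangular with 1s on the diagonal, up to permutation), solve by back-substitution:
  V =
[[1, 1, 0],
 [1, 0, 1],
 [1, 0, 0]]
  V a = (-3, 3, 0)
Solving gives a = (0, -3, 3).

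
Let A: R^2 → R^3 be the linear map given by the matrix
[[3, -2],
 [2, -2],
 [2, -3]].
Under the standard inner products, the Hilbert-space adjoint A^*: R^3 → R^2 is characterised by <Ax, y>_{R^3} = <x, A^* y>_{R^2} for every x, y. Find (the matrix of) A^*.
A^* = A^T =
[[3, 2, 2],
 [-2, -2, -3]]

For real matrices with standard dot products, the defining identity <Ax, y> = <x, A^* y> gives (Ax)^T y = x^T (A^*) y, i.e. x^T A^T y = x^T (A^*) y. Since this holds for all x, y, we must have A^* = A^T. Therefore
A^* =
[[3, 2, 2],
 [-2, -2, -3]].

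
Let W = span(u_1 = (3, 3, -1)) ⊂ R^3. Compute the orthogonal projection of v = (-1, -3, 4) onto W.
proj_W(v) = (-48/19, -48/19, 16/19)

Set up U = [u_1 | ... | u_1] ∈ R^(3×1). The projector onto W = col(U) is P = U (U^T U)^(-1) U^T.
Compute U^T U =
  [19],
and U^T v = (-16).
Solve U^T U · c = U^T v for the coefficients: c = (-16/19). The projection is proj_W(v) = U c.
Check: (v - proj_W(v)) · u_1 = 0  (should be 0).
Result: proj_W(v) = (-48/19, -48/19, 16/19).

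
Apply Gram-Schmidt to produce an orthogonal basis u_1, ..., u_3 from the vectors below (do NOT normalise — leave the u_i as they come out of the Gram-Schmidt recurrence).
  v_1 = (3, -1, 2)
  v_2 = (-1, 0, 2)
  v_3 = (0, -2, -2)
Orthogonal basis:
  u_1 = (3, -1, 2)
  u_2 = (-17/14, 1/14, 13/7)
  u_3 = (-12/23, -48/23, -6/23)

Apply the Gram-Schmidt recurrence
  u_1 = v_1
  u_i = v_i − Σ_{j<i} ((v_i · u_j) / (u_j · u_j)) · u_j.

Step by step this gives:
  u_1 = (3, -1, 2)
  u_2 = (-17/14, 1/14, 13/7)
  u_3 = (-12/23, -48/23, -6/23)

Orthogonality check:
  u_2 · u_1 = 0 (should be 0)
  u_3 · u_1 = 0 (should be 0)
  u_3 · u_2 = 0 (should be 0)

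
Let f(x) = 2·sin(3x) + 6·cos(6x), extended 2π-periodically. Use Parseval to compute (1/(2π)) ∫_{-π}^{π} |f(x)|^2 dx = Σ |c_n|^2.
Σ |c_n|^2 = 20

Expand |f|^2 and use orthogonality of {sin(nx), cos(mx)} on [-π, π]:
  ∫_{-π}^{π} sin(nx)^2 dx = π, ∫ cos(mx)^2 dx = π, and cross terms integrate to 0.
So ∫_{-π}^{π} f(x)^2 dx = 2^2 · π + 6^2 · π = (4 + 36)π.
Divide by 2π: (4 + 36)/2 = 20.
By Parseval, this equals Σ |c_n|^2.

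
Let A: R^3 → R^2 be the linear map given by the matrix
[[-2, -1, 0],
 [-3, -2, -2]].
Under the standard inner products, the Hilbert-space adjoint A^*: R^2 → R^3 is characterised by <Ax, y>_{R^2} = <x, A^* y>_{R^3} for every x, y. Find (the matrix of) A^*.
A^* = A^T =
[[-2, -3],
 [-1, -2],
 [0, -2]]

For real matrices with standard dot products, the defining identity <Ax, y> = <x, A^* y> gives (Ax)^T y = x^T (A^*) y, i.e. x^T A^T y = x^T (A^*) y. Since this holds for all x, y, we must have A^* = A^T. Therefore
A^* =
[[-2, -3],
 [-1, -2],
 [0, -2]].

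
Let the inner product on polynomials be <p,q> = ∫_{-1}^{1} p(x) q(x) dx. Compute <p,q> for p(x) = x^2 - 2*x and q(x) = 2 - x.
<p,q> = 8/3

Expand the product: p(x)·q(x) = -x^3 + 4*x^2 - 4*x.
∫_{-1}^{1} of each monomial x^k gives [2/(k+1) if k even, 0 if k odd]. Integrating term-by-term (or equivalently evaluating the antiderivative F(x) = -x^4/4 + 4*x^3/3 - 2*x^2 at the endpoints):
  F(1) − F(−1) = -11/12 − (-43/12) = 8/3.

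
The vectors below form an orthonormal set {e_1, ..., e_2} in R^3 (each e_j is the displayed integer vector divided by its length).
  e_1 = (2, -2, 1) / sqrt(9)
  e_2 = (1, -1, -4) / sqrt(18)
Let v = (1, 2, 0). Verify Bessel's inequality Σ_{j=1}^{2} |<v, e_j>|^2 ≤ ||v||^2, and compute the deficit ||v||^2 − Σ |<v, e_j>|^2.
Σ |<v, e_j>|^2 = 1/2; ||v||^2 = 5; deficit = 9/2

Write each e_j = u_j / sqrt(<u_j, u_j>) where u_j is the displayed integer vector. Then <v, e_j> = <v, u_j> / sqrt(<u_j, u_j>), so |<v, e_j>|^2 = <v, u_j>^2 / <u_j, u_j>.
Coefficients: <v, e_1> = -2/sqrt(9), <v, e_2> = -1/sqrt(18).
Square and sum: Σ |<v, e_j>|^2 = 1/2.
Compute ||v||^2 = v·v = 5.
Deficit = 5 − 1/2 = 9/2 ≥ 0, confirming Bessel's inequality. (The deficit equals ||v − Σ <v,e_j> e_j||^2, the squared distance from v to span{e_j}.)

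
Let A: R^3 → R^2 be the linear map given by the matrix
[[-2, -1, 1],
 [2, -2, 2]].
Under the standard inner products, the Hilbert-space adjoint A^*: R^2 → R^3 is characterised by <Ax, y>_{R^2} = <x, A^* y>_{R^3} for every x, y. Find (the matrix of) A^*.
A^* = A^T =
[[-2, 2],
 [-1, -2],
 [1, 2]]

For real matrices with standard dot products, the defining identity <Ax, y> = <x, A^* y> gives (Ax)^T y = x^T (A^*) y, i.e. x^T A^T y = x^T (A^*) y. Since this holds for all x, y, we must have A^* = A^T. Therefore
A^* =
[[-2, 2],
 [-1, -2],
 [1, 2]].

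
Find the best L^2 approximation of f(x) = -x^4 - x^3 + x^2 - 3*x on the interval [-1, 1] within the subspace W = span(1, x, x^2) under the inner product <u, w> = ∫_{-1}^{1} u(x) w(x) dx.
g(x) = x^2/7 - 18*x/5 + 3/35

The best approximation g ∈ W is the orthogonal projection of f onto W. Writing g = a_0 + a_1 x + a_2 x^2, the coefficients solve the normal equations G · a = b where
  G_{ij} = <φ_i, φ_j> and b_i = <f, φ_i>, with φ_0 = 1, φ_1 = x, φ_2 = x^2.
G =
  [2, 0, 2/3]
  [0, 2/3, 0]
  [2/3, 0, 2/5],
b = (4/15, -12/5, 4/35).
Solving gives a_0 = 3/35, a_1 = -18/5, a_2 = 1/7, so
  g(x) = x^2/7 - 18*x/5 + 3/35.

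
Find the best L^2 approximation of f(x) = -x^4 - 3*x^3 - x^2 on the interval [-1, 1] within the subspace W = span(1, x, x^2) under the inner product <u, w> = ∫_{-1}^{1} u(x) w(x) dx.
g(x) = -13*x^2/7 - 9*x/5 + 3/35

The best approximation g ∈ W is the orthogonal projection of f onto W. Writing g = a_0 + a_1 x + a_2 x^2, the coefficients solve the normal equations G · a = b where
  G_{ij} = <φ_i, φ_j> and b_i = <f, φ_i>, with φ_0 = 1, φ_1 = x, φ_2 = x^2.
G =
  [2, 0, 2/3]
  [0, 2/3, 0]
  [2/3, 0, 2/5],
b = (-16/15, -6/5, -24/35).
Solving gives a_0 = 3/35, a_1 = -9/5, a_2 = -13/7, so
  g(x) = -13*x^2/7 - 9*x/5 + 3/35.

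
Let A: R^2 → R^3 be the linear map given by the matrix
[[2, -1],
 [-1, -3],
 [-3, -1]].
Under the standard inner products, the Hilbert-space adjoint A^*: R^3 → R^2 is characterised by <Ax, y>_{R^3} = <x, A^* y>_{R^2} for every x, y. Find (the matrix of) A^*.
A^* = A^T =
[[2, -1, -3],
 [-1, -3, -1]]

For real matrices with standard dot products, the defining identity <Ax, y> = <x, A^* y> gives (Ax)^T y = x^T (A^*) y, i.e. x^T A^T y = x^T (A^*) y. Since this holds for all x, y, we must have A^* = A^T. Therefore
A^* =
[[2, -1, -3],
 [-1, -3, -1]].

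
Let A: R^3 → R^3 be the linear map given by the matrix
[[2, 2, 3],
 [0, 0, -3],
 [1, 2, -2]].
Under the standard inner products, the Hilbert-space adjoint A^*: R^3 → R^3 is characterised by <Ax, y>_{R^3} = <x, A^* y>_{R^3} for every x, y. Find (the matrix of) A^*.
A^* = A^T =
[[2, 0, 1],
 [2, 0, 2],
 [3, -3, -2]]

For real matrices with standard dot products, the defining identity <Ax, y> = <x, A^* y> gives (Ax)^T y = x^T (A^*) y, i.e. x^T A^T y = x^T (A^*) y. Since this holds for all x, y, we must have A^* = A^T. Therefore
A^* =
[[2, 0, 1],
 [2, 0, 2],
 [3, -3, -2]].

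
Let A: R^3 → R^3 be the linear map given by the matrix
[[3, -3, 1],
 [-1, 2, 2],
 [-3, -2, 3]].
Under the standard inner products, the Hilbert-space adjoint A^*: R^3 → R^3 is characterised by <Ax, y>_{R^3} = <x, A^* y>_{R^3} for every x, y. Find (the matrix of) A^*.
A^* = A^T =
[[3, -1, -3],
 [-3, 2, -2],
 [1, 2, 3]]

For real matrices with standard dot products, the defining identity <Ax, y> = <x, A^* y> gives (Ax)^T y = x^T (A^*) y, i.e. x^T A^T y = x^T (A^*) y. Since this holds for all x, y, we must have A^* = A^T. Therefore
A^* =
[[3, -1, -3],
 [-3, 2, -2],
 [1, 2, 3]].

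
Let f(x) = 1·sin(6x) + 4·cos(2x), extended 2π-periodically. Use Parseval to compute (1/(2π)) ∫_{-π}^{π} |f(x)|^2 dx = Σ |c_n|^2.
Σ |c_n|^2 = 17/2

Expand |f|^2 and use orthogonality of {sin(nx), cos(mx)} on [-π, π]:
  ∫_{-π}^{π} sin(nx)^2 dx = π, ∫ cos(mx)^2 dx = π, and cross terms integrate to 0.
So ∫_{-π}^{π} f(x)^2 dx = 1^2 · π + 4^2 · π = (1 + 16)π.
Divide by 2π: (1 + 16)/2 = 17/2.
By Parseval, this equals Σ |c_n|^2.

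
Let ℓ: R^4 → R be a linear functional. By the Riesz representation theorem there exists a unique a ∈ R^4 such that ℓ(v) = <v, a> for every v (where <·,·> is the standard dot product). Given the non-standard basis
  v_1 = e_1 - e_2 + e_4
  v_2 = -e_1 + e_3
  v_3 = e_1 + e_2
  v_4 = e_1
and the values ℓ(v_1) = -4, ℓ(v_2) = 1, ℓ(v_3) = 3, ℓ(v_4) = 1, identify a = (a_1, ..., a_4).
a = (1, 2, 2, -3)

Write a = (a_1, ..., a_4) in the standard basis. For each basis vector v_i, ℓ(v_i) = <v_i, a> is a linear equation in the a_j's. Collect the n equations into a matrix system V a = ℓ, where row i of V is v_i (expressed in the standard basis). Since V is invertible (lower-triangular with 1s on the diagonal, up to permutation), solve by back-substitution:
  V =
[[1, -1, 0, 1],
 [-1, 0, 1, 0],
 [1, 1, 0, 0],
 [1, 0, 0, 0]]
  V a = (-4, 1, 3, 1)
Solving gives a = (1, 2, 2, -3).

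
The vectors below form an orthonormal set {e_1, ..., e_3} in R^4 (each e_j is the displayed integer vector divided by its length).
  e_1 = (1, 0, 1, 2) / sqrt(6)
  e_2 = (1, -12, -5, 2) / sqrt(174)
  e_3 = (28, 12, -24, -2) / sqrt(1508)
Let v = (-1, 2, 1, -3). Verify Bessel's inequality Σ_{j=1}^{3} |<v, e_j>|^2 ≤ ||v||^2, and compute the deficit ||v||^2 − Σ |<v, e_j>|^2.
Σ |<v, e_j>|^2 = 179/13; ||v||^2 = 15; deficit = 16/13

Write each e_j = u_j / sqrt(<u_j, u_j>) where u_j is the displayed integer vector. Then <v, e_j> = <v, u_j> / sqrt(<u_j, u_j>), so |<v, e_j>|^2 = <v, u_j>^2 / <u_j, u_j>.
Coefficients: <v, e_1> = -6/sqrt(6), <v, e_2> = -36/sqrt(174), <v, e_3> = -22/sqrt(1508).
Square and sum: Σ |<v, e_j>|^2 = 179/13.
Compute ||v||^2 = v·v = 15.
Deficit = 15 − 179/13 = 16/13 ≥ 0, confirming Bessel's inequality. (The deficit equals ||v − Σ <v,e_j> e_j||^2, the squared distance from v to span{e_j}.)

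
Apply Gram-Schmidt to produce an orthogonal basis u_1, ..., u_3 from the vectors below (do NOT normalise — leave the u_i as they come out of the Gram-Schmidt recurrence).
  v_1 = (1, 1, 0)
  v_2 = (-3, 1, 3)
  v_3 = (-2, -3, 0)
Orthogonal basis:
  u_1 = (1, 1, 0)
  u_2 = (-2, 2, 3)
  u_3 = (9/34, -9/34, 6/17)

Apply the Gram-Schmidt recurrence
  u_1 = v_1
  u_i = v_i − Σ_{j<i} ((v_i · u_j) / (u_j · u_j)) · u_j.

Step by step this gives:
  u_1 = (1, 1, 0)
  u_2 = (-2, 2, 3)
  u_3 = (9/34, -9/34, 6/17)

Orthogonality check:
  u_2 · u_1 = 0 (should be 0)
  u_3 · u_1 = 0 (should be 0)
  u_3 · u_2 = 0 (should be 0)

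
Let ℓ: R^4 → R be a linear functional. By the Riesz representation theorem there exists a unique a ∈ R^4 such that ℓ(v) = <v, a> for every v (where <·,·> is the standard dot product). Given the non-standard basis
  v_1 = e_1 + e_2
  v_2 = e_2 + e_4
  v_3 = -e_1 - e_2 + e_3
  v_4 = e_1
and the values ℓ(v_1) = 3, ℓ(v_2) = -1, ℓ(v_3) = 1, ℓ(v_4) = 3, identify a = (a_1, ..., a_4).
a = (3, 0, 4, -1)

Write a = (a_1, ..., a_4) in the standard basis. For each basis vector v_i, ℓ(v_i) = <v_i, a> is a linear equation in the a_j's. Collect the n equations into a matrix system V a = ℓ, where row i of V is v_i (expressed in the standard basis). Since V is invertible (lower-triangular with 1s on the diagonal, up to permutation), solve by back-substitution:
  V =
[[1, 1, 0, 0],
 [0, 1, 0, 1],
 [-1, -1, 1, 0],
 [1, 0, 0, 0]]
  V a = (3, -1, 1, 3)
Solving gives a = (3, 0, 4, -1).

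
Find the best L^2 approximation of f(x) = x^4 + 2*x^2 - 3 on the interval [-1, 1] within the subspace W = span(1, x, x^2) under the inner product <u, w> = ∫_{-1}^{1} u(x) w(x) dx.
g(x) = 20*x^2/7 - 108/35

The best approximation g ∈ W is the orthogonal projection of f onto W. Writing g = a_0 + a_1 x + a_2 x^2, the coefficients solve the normal equations G · a = b where
  G_{ij} = <φ_i, φ_j> and b_i = <f, φ_i>, with φ_0 = 1, φ_1 = x, φ_2 = x^2.
G =
  [2, 0, 2/3]
  [0, 2/3, 0]
  [2/3, 0, 2/5],
b = (-64/15, 0, -32/35).
Solving gives a_0 = -108/35, a_1 = 0, a_2 = 20/7, so
  g(x) = 20*x^2/7 - 108/35.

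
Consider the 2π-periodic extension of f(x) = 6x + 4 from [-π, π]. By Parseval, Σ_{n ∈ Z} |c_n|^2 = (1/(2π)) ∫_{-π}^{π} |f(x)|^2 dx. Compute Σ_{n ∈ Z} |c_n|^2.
Σ |c_n|^2 = 12π^2 + 16

Expand and integrate term by term over [-π, π]:
  ∫ (6x)^2 dx = 36·(2π^3/3); ∫ 2·6·(4)·x dx = 0 (odd integrand); ∫ 4^2 dx = 16·2π.
So (1/(2π)) ∫_{-π}^{π} (6x + 4)^2 dx = 36π^2/3 + 16 = 12π^2 + 16.
Parseval ⇒ Σ |c_n|^2 = 12π^2 + 16.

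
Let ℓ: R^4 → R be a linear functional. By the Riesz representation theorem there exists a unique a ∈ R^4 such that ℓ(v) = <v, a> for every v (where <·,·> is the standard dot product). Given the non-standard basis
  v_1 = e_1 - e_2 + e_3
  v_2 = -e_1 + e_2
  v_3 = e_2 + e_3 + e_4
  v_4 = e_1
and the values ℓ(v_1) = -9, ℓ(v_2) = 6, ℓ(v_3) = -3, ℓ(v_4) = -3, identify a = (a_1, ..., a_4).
a = (-3, 3, -3, -3)

Write a = (a_1, ..., a_4) in the standard basis. For each basis vector v_i, ℓ(v_i) = <v_i, a> is a linear equation in the a_j's. Collect the n equations into a matrix system V a = ℓ, where row i of V is v_i (expressed in the standard basis). Since V is invertible (lower-triangular with 1s on the diagonal, up to permutation), solve by back-substitution:
  V =
[[1, -1, 1, 0],
 [-1, 1, 0, 0],
 [0, 1, 1, 1],
 [1, 0, 0, 0]]
  V a = (-9, 6, -3, -3)
Solving gives a = (-3, 3, -3, -3).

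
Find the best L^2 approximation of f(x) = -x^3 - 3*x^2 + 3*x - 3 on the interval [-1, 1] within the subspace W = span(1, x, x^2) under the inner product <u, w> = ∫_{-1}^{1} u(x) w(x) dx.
g(x) = -3*x^2 + 12*x/5 - 3

The best approximation g ∈ W is the orthogonal projection of f onto W. Writing g = a_0 + a_1 x + a_2 x^2, the coefficients solve the normal equations G · a = b where
  G_{ij} = <φ_i, φ_j> and b_i = <f, φ_i>, with φ_0 = 1, φ_1 = x, φ_2 = x^2.
G =
  [2, 0, 2/3]
  [0, 2/3, 0]
  [2/3, 0, 2/5],
b = (-8, 8/5, -16/5).
Solving gives a_0 = -3, a_1 = 12/5, a_2 = -3, so
  g(x) = -3*x^2 + 12*x/5 - 3.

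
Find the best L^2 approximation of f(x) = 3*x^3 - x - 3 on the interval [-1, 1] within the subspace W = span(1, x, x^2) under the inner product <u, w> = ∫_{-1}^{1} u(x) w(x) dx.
g(x) = 4*x/5 - 3

The best approximation g ∈ W is the orthogonal projection of f onto W. Writing g = a_0 + a_1 x + a_2 x^2, the coefficients solve the normal equations G · a = b where
  G_{ij} = <φ_i, φ_j> and b_i = <f, φ_i>, with φ_0 = 1, φ_1 = x, φ_2 = x^2.
G =
  [2, 0, 2/3]
  [0, 2/3, 0]
  [2/3, 0, 2/5],
b = (-6, 8/15, -2).
Solving gives a_0 = -3, a_1 = 4/5, a_2 = 0, so
  g(x) = 4*x/5 - 3.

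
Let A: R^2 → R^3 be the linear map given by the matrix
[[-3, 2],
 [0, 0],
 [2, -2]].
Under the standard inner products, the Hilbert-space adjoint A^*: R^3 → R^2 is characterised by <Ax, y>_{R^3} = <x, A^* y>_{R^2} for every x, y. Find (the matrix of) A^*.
A^* = A^T =
[[-3, 0, 2],
 [2, 0, -2]]

For real matrices with standard dot products, the defining identity <Ax, y> = <x, A^* y> gives (Ax)^T y = x^T (A^*) y, i.e. x^T A^T y = x^T (A^*) y. Since this holds for all x, y, we must have A^* = A^T. Therefore
A^* =
[[-3, 0, 2],
 [2, 0, -2]].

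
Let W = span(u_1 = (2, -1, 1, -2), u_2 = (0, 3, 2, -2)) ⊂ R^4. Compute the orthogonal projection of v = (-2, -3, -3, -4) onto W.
proj_W(v) = (178/161, -335/161, -75/161, -2/23)

Set up U = [u_1 | ... | u_2] ∈ R^(4×2). The projector onto W = col(U) is P = U (U^T U)^(-1) U^T.
Compute U^T U =
  [10, 3]
  [3, 17],
and U^T v = (4, -7).
Solve U^T U · c = U^T v for the coefficients: c = (89/161, -82/161). The projection is proj_W(v) = U c.
Check: (v - proj_W(v)) · u_1 = 0  (should be 0).
Check: (v - proj_W(v)) · u_2 = 0  (should be 0).
Result: proj_W(v) = (178/161, -335/161, -75/161, -2/23).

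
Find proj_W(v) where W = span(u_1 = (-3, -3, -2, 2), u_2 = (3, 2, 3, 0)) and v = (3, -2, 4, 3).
proj_W(v) = (270/131, -67/131, 517/131, 494/131)

Set up U = [u_1 | ... | u_2] ∈ R^(4×2). The projector onto W = col(U) is P = U (U^T U)^(-1) U^T.
Compute U^T U =
  [26, -21]
  [-21, 22],
and U^T v = (-5, 17).
Solve U^T U · c = U^T v for the coefficients: c = (247/131, 337/131). The projection is proj_W(v) = U c.
Check: (v - proj_W(v)) · u_1 = 0  (should be 0).
Check: (v - proj_W(v)) · u_2 = 0  (should be 0).
Result: proj_W(v) = (270/131, -67/131, 517/131, 494/131).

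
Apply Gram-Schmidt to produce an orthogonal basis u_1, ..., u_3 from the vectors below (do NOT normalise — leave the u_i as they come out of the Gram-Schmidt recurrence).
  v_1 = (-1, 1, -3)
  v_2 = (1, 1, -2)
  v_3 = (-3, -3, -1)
Orthogonal basis:
  u_1 = (-1, 1, -3)
  u_2 = (17/11, 5/11, -4/11)
  u_3 = (7/15, -7/3, -14/15)

Apply the Gram-Schmidt recurrence
  u_1 = v_1
  u_i = v_i − Σ_{j<i} ((v_i · u_j) / (u_j · u_j)) · u_j.

Step by step this gives:
  u_1 = (-1, 1, -3)
  u_2 = (17/11, 5/11, -4/11)
  u_3 = (7/15, -7/3, -14/15)

Orthogonality check:
  u_2 · u_1 = 0 (should be 0)
  u_3 · u_1 = 0 (should be 0)
  u_3 · u_2 = 0 (should be 0)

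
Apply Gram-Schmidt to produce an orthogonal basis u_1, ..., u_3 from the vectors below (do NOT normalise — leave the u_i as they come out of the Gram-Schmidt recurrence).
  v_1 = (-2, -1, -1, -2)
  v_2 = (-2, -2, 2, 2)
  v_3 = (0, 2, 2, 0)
Orthogonal basis:
  u_1 = (-2, -1, -1, -2)
  u_2 = (-2, -2, 2, 2)
  u_3 = (-4/5, 8/5, 8/5, -4/5)

Apply the Gram-Schmidt recurrence
  u_1 = v_1
  u_i = v_i − Σ_{j<i} ((v_i · u_j) / (u_j · u_j)) · u_j.

Step by step this gives:
  u_1 = (-2, -1, -1, -2)
  u_2 = (-2, -2, 2, 2)
  u_3 = (-4/5, 8/5, 8/5, -4/5)

Orthogonality check:
  u_2 · u_1 = 0 (should be 0)
  u_3 · u_1 = 0 (should be 0)
  u_3 · u_2 = 0 (should be 0)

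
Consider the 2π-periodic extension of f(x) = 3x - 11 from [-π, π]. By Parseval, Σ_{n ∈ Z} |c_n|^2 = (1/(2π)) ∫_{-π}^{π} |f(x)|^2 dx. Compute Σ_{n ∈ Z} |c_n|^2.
Σ |c_n|^2 = 3π^2 + 121

Expand and integrate term by term over [-π, π]:
  ∫ (3x)^2 dx = 9·(2π^3/3); ∫ 2·3·(-11)·x dx = 0 (odd integrand); ∫ (-11)^2 dx = 121·2π.
So (1/(2π)) ∫_{-π}^{π} (3x - 11)^2 dx = 9π^2/3 + 121 = 3π^2 + 121.
Parseval ⇒ Σ |c_n|^2 = 3π^2 + 121.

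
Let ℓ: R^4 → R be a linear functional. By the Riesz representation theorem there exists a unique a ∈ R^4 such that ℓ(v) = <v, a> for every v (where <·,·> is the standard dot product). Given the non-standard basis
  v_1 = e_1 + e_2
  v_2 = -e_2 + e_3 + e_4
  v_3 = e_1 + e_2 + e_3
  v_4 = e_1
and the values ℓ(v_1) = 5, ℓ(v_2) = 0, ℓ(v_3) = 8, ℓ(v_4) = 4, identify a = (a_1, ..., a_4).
a = (4, 1, 3, -2)

Write a = (a_1, ..., a_4) in the standard basis. For each basis vector v_i, ℓ(v_i) = <v_i, a> is a linear equation in the a_j's. Collect the n equations into a matrix system V a = ℓ, where row i of V is v_i (expressed in the standard basis). Since V is invertible (lower-triangular with 1s on the diagonal, up to permutation), solve by back-substitution:
  V =
[[1, 1, 0, 0],
 [0, -1, 1, 1],
 [1, 1, 1, 0],
 [1, 0, 0, 0]]
  V a = (5, 0, 8, 4)
Solving gives a = (4, 1, 3, -2).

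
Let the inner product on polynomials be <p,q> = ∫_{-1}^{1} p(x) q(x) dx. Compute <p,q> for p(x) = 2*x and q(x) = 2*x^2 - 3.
<p,q> = 0

Expand the product: p(x)·q(x) = 4*x^3 - 6*x.
∫_{-1}^{1} of each monomial x^k gives [2/(k+1) if k even, 0 if k odd]. Integrating term-by-term (or equivalently evaluating the antiderivative F(x) = x^4 - 3*x^2 at the endpoints):
  F(1) − F(−1) = -2 − (-2) = 0.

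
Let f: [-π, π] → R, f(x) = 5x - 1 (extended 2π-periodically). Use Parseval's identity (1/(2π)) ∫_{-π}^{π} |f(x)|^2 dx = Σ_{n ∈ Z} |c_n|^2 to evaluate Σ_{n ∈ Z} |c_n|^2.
Σ |c_n|^2 = 25π^2/3 + 1

Expand and integrate term by term over [-π, π]:
  ∫ (5x)^2 dx = 25·(2π^3/3); ∫ 2·5·(-1)·x dx = 0 (odd integrand); ∫ (-1)^2 dx = 1·2π.
So (1/(2π)) ∫_{-π}^{π} (5x - 1)^2 dx = 25π^2/3 + 1 = 25π^2/3 + 1.
Parseval ⇒ Σ |c_n|^2 = 25π^2/3 + 1.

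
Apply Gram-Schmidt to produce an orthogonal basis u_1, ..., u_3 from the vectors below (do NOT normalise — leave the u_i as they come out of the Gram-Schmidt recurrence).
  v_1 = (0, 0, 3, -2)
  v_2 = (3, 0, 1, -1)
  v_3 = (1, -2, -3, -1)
Orthogonal basis:
  u_1 = (0, 0, 3, -2)
  u_2 = (3, 0, -2/13, -3/13)
  u_3 = (-13/59, -2, -78/59, -117/59)

Apply the Gram-Schmidt recurrence
  u_1 = v_1
  u_i = v_i − Σ_{j<i} ((v_i · u_j) / (u_j · u_j)) · u_j.

Step by step this gives:
  u_1 = (0, 0, 3, -2)
  u_2 = (3, 0, -2/13, -3/13)
  u_3 = (-13/59, -2, -78/59, -117/59)

Orthogonality check:
  u_2 · u_1 = 0 (should be 0)
  u_3 · u_1 = 0 (should be 0)
  u_3 · u_2 = 0 (should be 0)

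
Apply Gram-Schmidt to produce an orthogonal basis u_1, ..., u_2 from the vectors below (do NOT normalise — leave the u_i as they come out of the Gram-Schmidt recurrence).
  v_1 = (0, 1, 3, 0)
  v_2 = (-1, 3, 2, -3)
Orthogonal basis:
  u_1 = (0, 1, 3, 0)
  u_2 = (-1, 21/10, -7/10, -3)

Apply the Gram-Schmidt recurrence
  u_1 = v_1
  u_i = v_i − Σ_{j<i} ((v_i · u_j) / (u_j · u_j)) · u_j.

Step by step this gives:
  u_1 = (0, 1, 3, 0)
  u_2 = (-1, 21/10, -7/10, -3)

Orthogonality check:
  u_2 · u_1 = 0 (should be 0)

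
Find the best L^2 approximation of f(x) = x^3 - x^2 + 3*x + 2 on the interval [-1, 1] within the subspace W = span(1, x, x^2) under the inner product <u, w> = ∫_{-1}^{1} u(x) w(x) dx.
g(x) = -x^2 + 18*x/5 + 2

The best approximation g ∈ W is the orthogonal projection of f onto W. Writing g = a_0 + a_1 x + a_2 x^2, the coefficients solve the normal equations G · a = b where
  G_{ij} = <φ_i, φ_j> and b_i = <f, φ_i>, with φ_0 = 1, φ_1 = x, φ_2 = x^2.
G =
  [2, 0, 2/3]
  [0, 2/3, 0]
  [2/3, 0, 2/5],
b = (10/3, 12/5, 14/15).
Solving gives a_0 = 2, a_1 = 18/5, a_2 = -1, so
  g(x) = -x^2 + 18*x/5 + 2.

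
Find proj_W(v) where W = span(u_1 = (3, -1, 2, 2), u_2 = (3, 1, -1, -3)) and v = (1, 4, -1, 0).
proj_W(v) = (7/10, 17/30, -11/15, -23/15)

Set up U = [u_1 | ... | u_2] ∈ R^(4×2). The projector onto W = col(U) is P = U (U^T U)^(-1) U^T.
Compute U^T U =
  [18, 0]
  [0, 20],
and U^T v = (-3, 8).
Solve U^T U · c = U^T v for the coefficients: c = (-1/6, 2/5). The projection is proj_W(v) = U c.
Check: (v - proj_W(v)) · u_1 = 0  (should be 0).
Check: (v - proj_W(v)) · u_2 = 0  (should be 0).
Result: proj_W(v) = (7/10, 17/30, -11/15, -23/15).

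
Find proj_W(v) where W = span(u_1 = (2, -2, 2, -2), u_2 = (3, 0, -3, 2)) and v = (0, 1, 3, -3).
proj_W(v) = (-5/6, -20/21, 115/42, -15/7)

Set up U = [u_1 | ... | u_2] ∈ R^(4×2). The projector onto W = col(U) is P = U (U^T U)^(-1) U^T.
Compute U^T U =
  [16, -4]
  [-4, 22],
and U^T v = (10, -15).
Solve U^T U · c = U^T v for the coefficients: c = (10/21, -25/42). The projection is proj_W(v) = U c.
Check: (v - proj_W(v)) · u_1 = 0  (should be 0).
Check: (v - proj_W(v)) · u_2 = 0  (should be 0).
Result: proj_W(v) = (-5/6, -20/21, 115/42, -15/7).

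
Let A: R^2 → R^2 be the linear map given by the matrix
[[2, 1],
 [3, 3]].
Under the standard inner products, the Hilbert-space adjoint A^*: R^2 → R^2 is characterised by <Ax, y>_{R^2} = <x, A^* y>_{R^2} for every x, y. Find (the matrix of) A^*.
A^* = A^T =
[[2, 3],
 [1, 3]]

For real matrices with standard dot products, the defining identity <Ax, y> = <x, A^* y> gives (Ax)^T y = x^T (A^*) y, i.e. x^T A^T y = x^T (A^*) y. Since this holds for all x, y, we must have A^* = A^T. Therefore
A^* =
[[2, 3],
 [1, 3]].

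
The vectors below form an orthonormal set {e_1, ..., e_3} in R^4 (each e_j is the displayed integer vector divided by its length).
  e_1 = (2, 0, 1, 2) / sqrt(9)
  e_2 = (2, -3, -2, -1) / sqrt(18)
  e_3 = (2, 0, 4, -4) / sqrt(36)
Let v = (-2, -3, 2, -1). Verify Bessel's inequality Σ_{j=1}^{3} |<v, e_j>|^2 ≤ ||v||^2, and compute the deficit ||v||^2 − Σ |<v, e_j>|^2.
Σ |<v, e_j>|^2 = 34/9; ||v||^2 = 18; deficit = 128/9

Write each e_j = u_j / sqrt(<u_j, u_j>) where u_j is the displayed integer vector. Then <v, e_j> = <v, u_j> / sqrt(<u_j, u_j>), so |<v, e_j>|^2 = <v, u_j>^2 / <u_j, u_j>.
Coefficients: <v, e_1> = -4/sqrt(9), <v, e_2> = 2/sqrt(18), <v, e_3> = 8/sqrt(36).
Square and sum: Σ |<v, e_j>|^2 = 34/9.
Compute ||v||^2 = v·v = 18.
Deficit = 18 − 34/9 = 128/9 ≥ 0, confirming Bessel's inequality. (The deficit equals ||v − Σ <v,e_j> e_j||^2, the squared distance from v to span{e_j}.)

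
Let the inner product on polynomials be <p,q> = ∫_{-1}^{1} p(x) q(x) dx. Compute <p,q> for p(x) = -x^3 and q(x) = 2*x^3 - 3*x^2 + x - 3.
<p,q> = -34/35

Expand the product: p(x)·q(x) = -2*x^6 + 3*x^5 - x^4 + 3*x^3.
∫_{-1}^{1} of each monomial x^k gives [2/(k+1) if k even, 0 if k odd]. Integrating term-by-term (or equivalently evaluating the antiderivative F(x) = -2*x^7/7 + x^6/2 - x^5/5 + 3*x^4/4 at the endpoints):
  F(1) − F(−1) = 107/140 − (243/140) = -34/35.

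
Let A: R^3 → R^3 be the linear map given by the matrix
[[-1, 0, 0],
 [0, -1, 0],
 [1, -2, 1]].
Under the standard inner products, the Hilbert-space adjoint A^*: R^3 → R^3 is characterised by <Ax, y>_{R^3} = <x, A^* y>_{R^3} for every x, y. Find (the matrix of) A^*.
A^* = A^T =
[[-1, 0, 1],
 [0, -1, -2],
 [0, 0, 1]]

For real matrices with standard dot products, the defining identity <Ax, y> = <x, A^* y> gives (Ax)^T y = x^T (A^*) y, i.e. x^T A^T y = x^T (A^*) y. Since this holds for all x, y, we must have A^* = A^T. Therefore
A^* =
[[-1, 0, 1],
 [0, -1, -2],
 [0, 0, 1]].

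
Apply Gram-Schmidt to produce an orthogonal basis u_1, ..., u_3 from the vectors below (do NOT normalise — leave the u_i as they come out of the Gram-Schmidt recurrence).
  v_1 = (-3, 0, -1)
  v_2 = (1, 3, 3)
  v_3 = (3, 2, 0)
Orthogonal basis:
  u_1 = (-3, 0, -1)
  u_2 = (-4/5, 3, 12/5)
  u_3 = (75/154, 100/77, -225/154)

Apply the Gram-Schmidt recurrence
  u_1 = v_1
  u_i = v_i − Σ_{j<i} ((v_i · u_j) / (u_j · u_j)) · u_j.

Step by step this gives:
  u_1 = (-3, 0, -1)
  u_2 = (-4/5, 3, 12/5)
  u_3 = (75/154, 100/77, -225/154)

Orthogonality check:
  u_2 · u_1 = 0 (should be 0)
  u_3 · u_1 = 0 (should be 0)
  u_3 · u_2 = 0 (should be 0)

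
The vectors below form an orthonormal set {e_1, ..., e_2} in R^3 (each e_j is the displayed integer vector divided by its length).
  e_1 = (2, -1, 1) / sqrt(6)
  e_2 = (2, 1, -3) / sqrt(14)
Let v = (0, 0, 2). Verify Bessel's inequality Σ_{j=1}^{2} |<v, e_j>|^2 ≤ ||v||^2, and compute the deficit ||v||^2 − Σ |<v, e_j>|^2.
Σ |<v, e_j>|^2 = 68/21; ||v||^2 = 4; deficit = 16/21

Write each e_j = u_j / sqrt(<u_j, u_j>) where u_j is the displayed integer vector. Then <v, e_j> = <v, u_j> / sqrt(<u_j, u_j>), so |<v, e_j>|^2 = <v, u_j>^2 / <u_j, u_j>.
Coefficients: <v, e_1> = 2/sqrt(6), <v, e_2> = -6/sqrt(14).
Square and sum: Σ |<v, e_j>|^2 = 68/21.
Compute ||v||^2 = v·v = 4.
Deficit = 4 − 68/21 = 16/21 ≥ 0, confirming Bessel's inequality. (The deficit equals ||v − Σ <v,e_j> e_j||^2, the squared distance from v to span{e_j}.)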